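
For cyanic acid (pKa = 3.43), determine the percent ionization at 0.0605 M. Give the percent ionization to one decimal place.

7.5%

HOCN ⇌ OCN- + H+; let x = [H+] at equilibrium.
Ka = 10^(−3.43) = 3.72 × 10^-4
Ka = x²/(C₀ − x); solving the quadratic gives x = 4.56 × 10^-3 M.
% ionization = x/C₀ × 100% = 4.56 × 10^-3/0.0605 × 100% = 7.5%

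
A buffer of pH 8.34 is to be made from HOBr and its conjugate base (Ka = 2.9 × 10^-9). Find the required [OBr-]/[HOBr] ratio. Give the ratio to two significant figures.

pKa = -log(2.9 × 10^-9) = 8.538
pH = pKa + log(r) ⇒ log(r) = 8.34 − 8.538 = -0.198
r = [OBr-]/[HOBr] = 10^(-0.198) = 0.634

ratio = 0.63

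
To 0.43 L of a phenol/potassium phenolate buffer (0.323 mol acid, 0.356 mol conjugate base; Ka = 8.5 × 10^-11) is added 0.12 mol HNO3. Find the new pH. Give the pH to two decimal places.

Added H+ converts C6H5O- to C6H5OH: C6H5OH → 0.443 mol, C6H5O- → 0.236 mol.
pKa = −log(8.5 × 10^-11) = 10.071
pH = pKa + log(n_C6H5O-/n_C6H5OH) = 10.071 + log(0.236/0.443) = 10.071 + (-0.273)

pH = 9.80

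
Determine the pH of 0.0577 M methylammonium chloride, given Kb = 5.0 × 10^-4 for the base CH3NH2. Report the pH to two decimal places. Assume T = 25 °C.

pH = 5.97

CH3NH3+ is the conjugate acid of the weak base CH3NH2.
Ka = Kw/Kb = 1.0×10^-14 / 5.0 × 10^-4 = 2.00 × 10^-11
Let x = [H+] at equilibrium. Ka = x²/(0.0577 − x).
Assume x ≪ 0.0577: x ≈ √(2.00 × 10^-11 × 0.0577) = 1.07 × 10^-6 M
pH = −log[H+] = −log(1.07 × 10^-6) = 5.97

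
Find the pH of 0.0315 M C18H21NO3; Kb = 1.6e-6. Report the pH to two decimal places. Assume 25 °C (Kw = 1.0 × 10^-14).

pH = 10.35

C18H21NO3 + H2O ⇌ C18H22NO3+ + OH-
Let x = [OH-] at equilibrium. Kb = x²/(0.0315 − x).
Since Kb ≪ C₀, x ≈ √(Kb·C₀) = 2.24 × 10^-4 M.
pOH = 3.65, so pH = 14.00 − pOH = 10.35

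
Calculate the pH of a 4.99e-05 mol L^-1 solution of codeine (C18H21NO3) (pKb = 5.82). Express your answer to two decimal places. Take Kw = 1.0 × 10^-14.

C18H21NO3 + H2O ⇌ C18H22NO3+ + OH-
Kb = 10^(−5.82) = 1.51 × 10^-6
From the ICE table, Kb = [OH-]²/(4.99e-05 − [OH-]) = 1.51 × 10^-6.
[OH-] is not negligible relative to C₀; solve [OH-]² + 1.51e-06·[OH-] − 7.53e-11 = 0.
[OH-] = (−Kb + √(Kb² + 4·Kb·C₀))/2 = 7.96 × 10^-6 M
pOH = 5.10, so pH = 14.00 − pOH = 8.90

pH = 8.90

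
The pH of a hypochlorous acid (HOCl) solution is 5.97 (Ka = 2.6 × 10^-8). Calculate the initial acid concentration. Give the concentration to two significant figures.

[H+] = 10^(-5.97) = 1.07 × 10^-6 M = x
Ka = x²/(C₀ − x) ⇒ C₀ = x + x²/Ka
C₀ = 1.07 × 10^-6 + (1.07 × 10^-6)²/(2.6 × 10^-8) = 4.51 × 10^-5 M

C₀ = 4.5 × 10^-5 M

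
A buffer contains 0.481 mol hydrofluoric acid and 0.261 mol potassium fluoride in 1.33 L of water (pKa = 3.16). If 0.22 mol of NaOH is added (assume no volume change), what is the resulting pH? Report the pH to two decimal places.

pH = 3.43

After neutralization: n(HF) = 0.261 mol, n(F-) = 0.481 mol.
pH = pKa + log(n_F-/n_HF) = 3.16 + log(0.481/0.261) = 3.16 + (+0.266)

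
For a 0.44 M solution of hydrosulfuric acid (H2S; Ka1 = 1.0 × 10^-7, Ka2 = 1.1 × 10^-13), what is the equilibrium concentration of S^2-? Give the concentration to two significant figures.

1.1 × 10^-13 M

First ionization gives [H+] ≈ [HS-] = 2.10 × 10^-4 M.
Second step: Ka2 = [H+][S^2-]/[HS-] ≈ [S^2-] (since [H+] ≈ [HS-]).
So [S^2-] ≈ Ka2.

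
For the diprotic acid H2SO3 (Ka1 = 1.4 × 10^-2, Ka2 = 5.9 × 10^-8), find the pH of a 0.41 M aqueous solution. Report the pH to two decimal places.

Ka1 ≫ Ka2, so treat the first dissociation as the only significant source of H+.
Ka1 = x²/(0.41 − x) = 1.4 × 10^-2
Solving the quadratic: x = (−Ka1 + √(Ka1² + 4·Ka1·C₀))/2 = 6.91 × 10^-2 M
pH = −log(6.91 × 10^-2) = 1.16

pH = 1.16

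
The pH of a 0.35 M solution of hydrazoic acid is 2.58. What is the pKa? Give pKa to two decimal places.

[H+] = 10^(-2.58) = 2.63 × 10^-3 M
At equilibrium [HA] = 0.35 − 2.63 × 10^-3 = 3.47 × 10^-1 M
Ka = [H+][A-]/[HA] = (2.63 × 10^-3)² / 3.47 × 10^-1 = 1.99 × 10^-5
pKa = -log(1.99 × 10^-5) = 4.70

pKa = 4.70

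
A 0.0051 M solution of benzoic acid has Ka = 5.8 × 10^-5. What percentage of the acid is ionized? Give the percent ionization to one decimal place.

10.1%

C6H5COOH ⇌ C6H5COO- + H+; let x = [H+] at equilibrium.
Ka = x²/(C₀ − x); solving the quadratic gives x = 5.16 × 10^-4 M.
% ionization = x/C₀ × 100% = 5.16 × 10^-4/0.0051 × 100% = 10.1%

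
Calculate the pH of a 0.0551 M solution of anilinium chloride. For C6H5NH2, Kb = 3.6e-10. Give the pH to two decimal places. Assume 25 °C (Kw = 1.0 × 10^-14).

pH = 2.91

C6H5NH3+ is the conjugate acid of the weak base C6H5NH2.
Ka = Kw/Kb = 1.0×10^-14 / 3.6 × 10^-10 = 2.78 × 10^-5
Let x = [H+] at equilibrium. Ka = x²/(0.0551 − x).
Assume x ≪ 0.0551: x ≈ √(2.78 × 10^-5 × 0.0551) = 1.24 × 10^-3 M
Check: 2.2% ionized — well under 5%, approximation valid.
pH = −log[H+] = −log(1.24 × 10^-3) = 2.91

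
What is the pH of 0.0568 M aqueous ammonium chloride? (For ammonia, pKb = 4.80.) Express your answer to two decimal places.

NH4+ is the conjugate acid of the weak base NH3.
Kb = 10^(−4.80) = 1.58 × 10^-5
Ka = Kw/Kb = 1.0×10^-14 / 1.58 × 10^-5 = 6.33 × 10^-10
Ka = x²/(0.0568 − x) = 6.33 × 10^-10
Since Ka ≪ C₀, x ≈ √(Ka·C₀) = 6.00 × 10^-6 M.
pH = −log(6.00 × 10^-6) = 5.22

pH = 5.22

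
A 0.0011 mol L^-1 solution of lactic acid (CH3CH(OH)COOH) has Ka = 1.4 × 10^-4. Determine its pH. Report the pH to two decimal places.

CH3CH(OH)COOH ⇌ CH3CH(OH)COO- + H+
Ka = [H+]²/(0.0011 − [H+]) = 1.4 × 10^-4
Here C₀/Ka ≈ 7.86, so the small-[H+] approximation fails. Use the quadratic:
[H+] = [−0.00014 + √(0.00014² + 6.16e-07)]/2 = 3.29 × 10^-4 M
pH = −log[H+] = −log(3.29 × 10^-4) = 3.48

pH = 3.48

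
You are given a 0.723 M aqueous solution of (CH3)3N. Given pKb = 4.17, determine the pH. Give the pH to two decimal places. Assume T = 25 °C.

pH = 11.84

(CH3)3N + H2O ⇌ (CH3)3NH+ + OH-
Kb = 10^(−4.17) = 6.76 × 10^-5
Kb = [OH-]²/(0.723 − [OH-]) = 6.76 × 10^-5
Since Kb ≪ C₀, [OH-] ≈ √(Kb·C₀) = 6.99 × 10^-3 M.
([OH-]/C₀ = 0.97% < 5%, so the approximation holds.)
pOH = 2.16, so pH = 14.00 − pOH = 11.84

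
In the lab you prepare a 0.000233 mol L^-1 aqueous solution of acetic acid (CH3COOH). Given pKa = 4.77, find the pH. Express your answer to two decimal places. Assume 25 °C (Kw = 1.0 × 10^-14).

CH3COOH ⇌ CH3COO- + H+
Ka = 10^(−4.77) = 1.70 × 10^-5
From the ICE table, Ka = [H+]²/(0.000233 − [H+]) = 1.70 × 10^-5.
[H+] is not negligible relative to C₀; solve [H+]² + 1.7e-05·[H+] − 3.96e-09 = 0.
[H+] = (−Ka + √(Ka² + 4·Ka·C₀))/2 = 5.50 × 10^-5 M
pH = −log[H+] = −log(5.50 × 10^-5) = 4.26

pH = 4.26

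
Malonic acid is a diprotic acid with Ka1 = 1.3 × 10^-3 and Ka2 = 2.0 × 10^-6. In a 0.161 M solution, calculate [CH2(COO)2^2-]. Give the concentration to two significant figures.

First ionization gives [H+] ≈ [CH2(COOH)COO-] = 1.38 × 10^-2 M.
Second step: Ka2 = [H+][CH2(COO)2^2-]/[CH2(COOH)COO-] ≈ [CH2(COO)2^2-] (since [H+] ≈ [CH2(COOH)COO-]).
So [CH2(COO)2^2-] ≈ Ka2.

2.0 × 10^-6 M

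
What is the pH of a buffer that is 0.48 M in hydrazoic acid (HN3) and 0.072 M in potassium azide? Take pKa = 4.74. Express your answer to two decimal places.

Using pH = pKa + log([base]/[acid]) with [base]/[acid] = 0.072/0.48:
pH = 4.74 + (-0.824) = 3.92

pH = 3.92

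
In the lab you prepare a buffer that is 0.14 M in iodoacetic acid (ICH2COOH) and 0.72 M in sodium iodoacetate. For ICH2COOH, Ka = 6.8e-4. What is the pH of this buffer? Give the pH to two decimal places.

pH = 3.88

pKa = −log(6.8 × 10^-4) = 3.167
Henderson–Hasselbalch: pH = pKa + log([ICH2COO-]/[ICH2COOH]) = 3.167 + log(0.72/0.14)
pH = 3.167 + (+0.711) = 3.88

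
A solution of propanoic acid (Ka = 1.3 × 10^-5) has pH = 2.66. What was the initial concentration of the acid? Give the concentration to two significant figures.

C₀ = 3.7 × 10^-1 M

[H+] = 10^(-2.66) = 2.19 × 10^-3 M = x
Ka = x²/(C₀ − x) ⇒ C₀ = x + x²/Ka
C₀ = 2.19 × 10^-3 + (2.19 × 10^-3)²/(1.3 × 10^-5) = 3.71 × 10^-1 M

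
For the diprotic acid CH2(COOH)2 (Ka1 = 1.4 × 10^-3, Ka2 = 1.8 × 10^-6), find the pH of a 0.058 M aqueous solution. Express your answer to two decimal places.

pH = 2.08

Ka1 ≫ Ka2, so treat the first dissociation as the only significant source of H+.
Ka1 = x²/(0.058 − x) = 1.4 × 10^-3
Solving the quadratic: x = (−Ka1 + √(Ka1² + 4·Ka1·C₀))/2 = 8.34 × 10^-3 M
pH = −log(8.34 × 10^-3) = 2.08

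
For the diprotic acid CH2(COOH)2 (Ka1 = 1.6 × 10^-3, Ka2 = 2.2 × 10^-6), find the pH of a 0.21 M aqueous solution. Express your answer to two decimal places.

Since Ka1 ≫ Ka2, the first ionization dominates [H+].
Ka1 = x²/(0.21 − x) = 1.6 × 10^-3
Solving the quadratic: x = (−Ka1 + √(Ka1² + 4·Ka1·C₀))/2 = 1.75 × 10^-2 M
pH = −log(1.75 × 10^-2) = 1.76

pH = 1.76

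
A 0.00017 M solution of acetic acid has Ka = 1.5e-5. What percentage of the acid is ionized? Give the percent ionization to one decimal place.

25.6%

CH3COOH ⇌ CH3COO- + H+; let x = [H+] at equilibrium.
Solve x² + 1.5e-05x − 2.55e-09 = 0 → x = 4.36 × 10^-5 M
% ionization = x/C₀ × 100% = 4.36 × 10^-5/0.00017 × 100% = 25.6%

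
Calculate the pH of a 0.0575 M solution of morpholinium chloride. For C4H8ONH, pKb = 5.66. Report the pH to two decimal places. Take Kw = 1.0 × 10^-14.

C4H8ONH2+ is the conjugate acid of the weak base C4H8ONH.
Kb = 10^(−5.66) = 2.19 × 10^-6
Ka = Kw/Kb = 1.0×10^-14 / 2.19 × 10^-6 = 4.57 × 10^-9
Ka = x²/(0.0575 − x) = 4.57 × 10^-9
Assume x ≪ 0.0575: x ≈ √(4.57 × 10^-9 × 0.0575) = 1.62 × 10^-5 M
(x/C₀ = 0.028% < 5%, so the approximation holds.)
pH = −log[H+] = −log(1.62 × 10^-5) = 4.79

pH = 4.79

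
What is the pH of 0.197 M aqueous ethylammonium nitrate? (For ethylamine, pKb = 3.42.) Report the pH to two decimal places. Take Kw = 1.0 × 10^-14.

C2H5NH3+ is the conjugate acid of the weak base C2H5NH2.
Kb = 10^(−3.42) = 3.80 × 10^-4
Ka = Kw/Kb = 1.0×10^-14 / 3.80 × 10^-4 = 2.63 × 10^-11
Ka = x²/(0.197 − x) = 2.63 × 10^-11
Assume x ≪ 0.197: x ≈ √(2.63 × 10^-11 × 0.197) = 2.28 × 10^-6 M
Check: 0.0012% ionized — well under 5%, approximation valid.
pH = −log[H+] = −log(2.28 × 10^-6) = 5.64

pH = 5.64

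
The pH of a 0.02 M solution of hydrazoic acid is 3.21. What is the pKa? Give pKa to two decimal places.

[H+] = 10^(-3.21) = 6.17 × 10^-4 M
At equilibrium [HA] = 0.02 − 6.17 × 10^-4 = 1.94 × 10^-2 M
Ka = [H+][A-]/[HA] = (6.17 × 10^-4)² / 1.94 × 10^-2 = 1.96 × 10^-5
pKa = -log(1.96 × 10^-5) = 4.71

pKa = 4.71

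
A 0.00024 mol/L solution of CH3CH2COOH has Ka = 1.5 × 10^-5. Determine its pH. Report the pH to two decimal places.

pH = 4.28

CH3CH2COOH ⇌ CH3CH2COO- + H+
From the ICE table, Ka = x²/(0.00024 − x) = 1.5 × 10^-5.
x is not negligible relative to C₀; solve x² + 1.5e-05·x − 3.6e-09 = 0.
x = (−Ka + √(Ka² + 4·Ka·C₀))/2 = 5.30 × 10^-5 M
pH = −log(5.30 × 10^-5) = 4.28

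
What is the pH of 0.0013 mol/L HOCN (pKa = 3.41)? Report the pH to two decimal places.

pH = 3.27

HOCN ⇌ OCN- + H+
Ka = 10^(−3.41) = 3.89 × 10^-4
From the ICE table, Ka = [H+]²/(0.0013 − [H+]) = 3.89 × 10^-4.
[H+] is not negligible relative to C₀; solve [H+]² + 0.000389·[H+] − 5.06e-07 = 0.
[H+] = (−Ka + √(Ka² + 4·Ka·C₀))/2 = 5.43 × 10^-4 M
pH = −log(5.43 × 10^-4) = 3.27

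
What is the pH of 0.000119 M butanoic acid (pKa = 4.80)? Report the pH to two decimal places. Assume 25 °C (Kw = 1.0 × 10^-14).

CH3(CH2)2COOH ⇌ CH3(CH2)2COO- + H+
Ka = 10^(−4.80) = 1.58 × 10^-5
From the ICE table, Ka = [H+]²/(0.000119 − [H+]) = 1.58 × 10^-5.
The 5% rule fails; solving [H+]² + Ka·[H+] − Ka·C₀ = 0 exactly:
[H+] = (−Ka + √(Ka² + 4·Ka·C₀))/2 = 3.62 × 10^-5 M
pH = −log[H+] = −log(3.62 × 10^-5) = 4.44

pH = 4.44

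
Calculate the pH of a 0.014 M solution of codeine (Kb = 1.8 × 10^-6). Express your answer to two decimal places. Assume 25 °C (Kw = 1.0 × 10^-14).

pH = 10.20

C18H21NO3 + H2O ⇌ C18H22NO3+ + OH-
Let x = [OH-] at equilibrium. Kb = x²/(0.014 − x).
Neglecting x in the denominator: x = √(1.8 × 10^-6 × 0.014) = 1.59 × 10^-4 M
Check: 1.1% ionized — well under 5%, approximation valid.
pOH = −log(1.59 × 10^-4) = 3.80; pH = 14.00 − 3.80 = 10.20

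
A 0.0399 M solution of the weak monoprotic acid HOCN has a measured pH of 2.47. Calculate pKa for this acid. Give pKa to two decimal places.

[H+] = 10^(-2.47) = 3.39 × 10^-3 M
At equilibrium [HA] = 0.0399 − 3.39 × 10^-3 = 3.65 × 10^-2 M
Ka = [H+][A-]/[HA] = (3.39 × 10^-3)² / 3.65 × 10^-2 = 3.15 × 10^-4
pKa = -log(3.15 × 10^-4) = 3.50

pKa = 3.50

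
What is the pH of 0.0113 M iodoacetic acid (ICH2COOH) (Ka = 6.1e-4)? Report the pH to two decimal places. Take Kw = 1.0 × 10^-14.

pH = 2.63

ICH2COOH ⇌ ICH2COO- + H+
Ka = [H+]²/(0.0113 − [H+]) = 6.1 × 10^-4
The 5% rule fails; solving [H+]² + Ka·[H+] − Ka·C₀ = 0 exactly:
[H+] = (−Ka + √(Ka² + 4·Ka·C₀))/2 = 2.34 × 10^-3 M
pH = −log(2.34 × 10^-3) = 2.63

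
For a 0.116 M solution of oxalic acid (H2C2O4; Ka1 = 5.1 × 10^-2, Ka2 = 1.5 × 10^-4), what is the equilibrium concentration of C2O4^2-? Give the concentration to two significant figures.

1.5 × 10^-4 M

First ionization gives [H+] ≈ [HC2O4-] = 5.55 × 10^-2 M.
Second step: Ka2 = [H+][C2O4^2-]/[HC2O4-] ≈ [C2O4^2-] (since [H+] ≈ [HC2O4-]).
So [C2O4^2-] ≈ Ka2.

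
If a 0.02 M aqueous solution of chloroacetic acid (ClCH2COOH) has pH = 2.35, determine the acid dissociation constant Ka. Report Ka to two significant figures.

[H+] = 10^(-2.35) = 4.47 × 10^-3 M
At equilibrium [HA] = 0.02 − 4.47 × 10^-3 = 1.55 × 10^-2 M
Ka = [H+][A-]/[HA] = (4.47 × 10^-3)² / 1.55 × 10^-2 = 1.3 × 10^-3

Ka = 1.3 × 10^-3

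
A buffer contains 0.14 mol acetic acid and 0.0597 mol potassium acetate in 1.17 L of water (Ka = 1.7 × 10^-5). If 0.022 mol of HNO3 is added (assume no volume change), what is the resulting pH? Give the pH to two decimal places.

pH = 4.14

After neutralization: n(CH3COOH) = 0.162 mol, n(CH3COO-) = 0.0377 mol.
pKa = −log(1.7 × 10^-5) = 4.770
pH = pKa + log([A⁻]/[HA]) = 4.770 + log(0.0377/0.162) = 4.770 -0.633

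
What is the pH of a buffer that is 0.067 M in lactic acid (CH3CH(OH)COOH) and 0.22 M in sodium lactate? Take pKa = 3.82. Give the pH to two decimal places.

Henderson–Hasselbalch: pH = pKa + log([CH3CH(OH)COO-]/[CH3CH(OH)COOH]) = 3.82 + log(0.22/0.067)
pH = 3.82 + (+0.516) = 4.34

pH = 4.34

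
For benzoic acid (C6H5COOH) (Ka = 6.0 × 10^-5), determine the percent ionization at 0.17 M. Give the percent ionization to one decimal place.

C6H5COOH ⇌ C6H5COO- + H+; let x = [H+] at equilibrium.
x ≈ √(Ka·C₀) = √(6.0 × 10^-5 × 0.17) = 3.19 × 10^-3 M
% ionization = x/C₀ × 100% = 3.19 × 10^-3/0.17 × 100% = 1.9%

1.9%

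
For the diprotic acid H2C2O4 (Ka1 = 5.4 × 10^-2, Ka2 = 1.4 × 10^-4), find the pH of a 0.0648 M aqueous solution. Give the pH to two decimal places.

Since Ka1 ≫ Ka2, the first ionization dominates [H+].
Ka1 = x²/(0.0648 − x) = 5.4 × 10^-2
Solving the quadratic: x = (−Ka1 + √(Ka1² + 4·Ka1·C₀))/2 = 3.80 × 10^-2 M
pH = −log(3.80 × 10^-2) = 1.42

pH = 1.42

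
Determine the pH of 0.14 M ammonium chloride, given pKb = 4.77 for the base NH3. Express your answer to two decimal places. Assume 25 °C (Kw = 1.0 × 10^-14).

pH = 5.04

NH4+ is the conjugate acid of the weak base NH3.
Kb = 10^(−4.77) = 1.70 × 10^-5
Ka = Kw/Kb = 1.0×10^-14 / 1.70 × 10^-5 = 5.88 × 10^-10
Let x = [H+] at equilibrium. Ka = x²/(0.14 − x).
Neglecting x in the denominator: x = √(5.88 × 10^-10 × 0.14) = 9.07 × 10^-6 M
pH = −log(9.07 × 10^-6) = 5.04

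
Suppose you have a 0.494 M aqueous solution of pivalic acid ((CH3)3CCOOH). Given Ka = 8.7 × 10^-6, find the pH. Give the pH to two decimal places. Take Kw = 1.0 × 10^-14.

pH = 2.68

(CH3)3CCOOH ⇌ (CH3)3CCOO- + H+
From the ICE table, Ka = [H+]²/(0.494 − [H+]) = 8.7 × 10^-6.
Assume [H+] ≪ 0.494: [H+] ≈ √(8.7 × 10^-6 × 0.494) = 2.07 × 10^-3 M
pH = −log[H+] = −log(2.07 × 10^-3) = 2.68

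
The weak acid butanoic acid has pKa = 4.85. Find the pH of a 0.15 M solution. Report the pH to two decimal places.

pH = 2.84

CH3(CH2)2COOH ⇌ CH3(CH2)2COO- + H+
Ka = 10^(−4.85) = 1.41 × 10^-5
Let x = [H+] at equilibrium. Ka = x²/(0.15 − x).
Since Ka ≪ C₀, x ≈ √(Ka·C₀) = 1.45 × 10^-3 M.
pH = −log(1.45 × 10^-3) = 2.84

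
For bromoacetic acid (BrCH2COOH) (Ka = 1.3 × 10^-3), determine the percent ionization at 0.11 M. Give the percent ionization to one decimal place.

BrCH2COOH ⇌ BrCH2COO- + H+; let x = [H+] at equilibrium.
Solve x² + 0.0013x − 0.000143 = 0 → x = 1.13 × 10^-2 M
% ionization = x/C₀ × 100% = 1.13 × 10^-2/0.11 × 100% = 10.3%

10.3%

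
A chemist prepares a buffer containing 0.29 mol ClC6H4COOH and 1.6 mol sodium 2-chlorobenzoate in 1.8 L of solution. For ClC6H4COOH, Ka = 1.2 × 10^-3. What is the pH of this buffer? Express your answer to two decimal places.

pH = 3.66

pKa = −log(1.2 × 10^-3) = 2.921
Using pH = pKa + log([base]/[acid]) with [base]/[acid] = 1.6/0.29:
pH = 2.921 + (+0.742) = 3.66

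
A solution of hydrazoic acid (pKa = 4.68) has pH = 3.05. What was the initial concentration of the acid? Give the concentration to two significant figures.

[H+] = 10^(-3.05) = 8.91 × 10^-4 M = x
Ka = 10^(−4.68) = 2.09 × 10^-5
Ka = x²/(C₀ − x) ⇒ C₀ = x + x²/Ka
C₀ = 8.91 × 10^-4 + (8.91 × 10^-4)²/(2.09 × 10^-5) = 3.89 × 10^-2 M

C₀ = 3.9 × 10^-2 M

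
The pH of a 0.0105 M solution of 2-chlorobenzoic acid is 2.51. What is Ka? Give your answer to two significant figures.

[H+] = 10^(-2.51) = 3.09 × 10^-3 M
At equilibrium [HA] = 0.0105 − 3.09 × 10^-3 = 7.41 × 10^-3 M
Ka = [H+][A-]/[HA] = (3.09 × 10^-3)² / 7.41 × 10^-3 = 1.3 × 10^-3

Ka = 1.3 × 10^-3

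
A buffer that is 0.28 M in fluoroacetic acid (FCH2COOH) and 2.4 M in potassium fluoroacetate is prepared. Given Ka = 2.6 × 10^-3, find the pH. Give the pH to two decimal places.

pKa = −log(2.6 × 10^-3) = 2.585
Henderson–Hasselbalch: pH = pKa + log([FCH2COO-]/[FCH2COOH]) = 2.585 + log(2.4/0.28)
pH = 2.585 + (+0.933) = 3.52

pH = 3.52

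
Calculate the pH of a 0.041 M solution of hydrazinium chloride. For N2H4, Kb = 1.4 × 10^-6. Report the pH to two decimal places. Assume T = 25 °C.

N2H5+ is the conjugate acid of the weak base N2H4.
Ka = Kw/Kb = 1.0×10^-14 / 1.4 × 10^-6 = 7.14 × 10^-9
From the ICE table, Ka = [H+]²/(0.041 − [H+]) = 7.14 × 10^-9.
Assume [H+] ≪ 0.041: [H+] ≈ √(7.14 × 10^-9 × 0.041) = 1.71 × 10^-5 M
([H+]/C₀ = 0.042% < 5%, so the approximation holds.)
pH = −log(1.71 × 10^-5) = 4.77

pH = 4.77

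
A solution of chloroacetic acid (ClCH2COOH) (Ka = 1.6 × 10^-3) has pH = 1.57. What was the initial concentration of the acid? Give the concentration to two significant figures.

[H+] = 10^(-1.57) = 2.69 × 10^-2 M = x
Ka = x²/(C₀ − x) ⇒ C₀ = x + x²/Ka
C₀ = 2.69 × 10^-2 + (2.69 × 10^-2)²/(1.6 × 10^-3) = 4.79 × 10^-1 M

C₀ = 4.8 × 10^-1 M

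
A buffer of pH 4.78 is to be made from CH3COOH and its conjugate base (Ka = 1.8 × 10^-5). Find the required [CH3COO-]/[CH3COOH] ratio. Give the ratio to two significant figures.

pKa = -log(1.8 × 10^-5) = 4.745
pH = pKa + log(r) ⇒ log(r) = 4.78 − 4.745 = +0.035
r = [CH3COO-]/[CH3COOH] = 10^(+0.035) = 1.08

ratio = 1.1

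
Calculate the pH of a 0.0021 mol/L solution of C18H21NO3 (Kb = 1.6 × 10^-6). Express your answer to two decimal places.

C18H21NO3 + H2O ⇌ C18H22NO3+ + OH-
Kb = [OH-]²/(0.0021 − [OH-]) = 1.6 × 10^-6
Since Kb ≪ C₀, [OH-] ≈ √(Kb·C₀) = 5.80 × 10^-5 M.
Check: 2.8% ionized — well under 5%, approximation valid.
pOH = 4.24, so pH = 14.00 − pOH = 9.76

pH = 9.76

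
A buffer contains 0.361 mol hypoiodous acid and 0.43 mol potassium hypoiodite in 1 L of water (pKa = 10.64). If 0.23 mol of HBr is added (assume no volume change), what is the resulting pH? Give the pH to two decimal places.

pH = 10.17

Added H+ converts OI- to HOI: HOI → 0.591 mol, OI- → 0.2 mol.
pH = pKa + log(n_OI-/n_HOI) = 10.64 + log(0.2/0.591) = 10.64 + (-0.471)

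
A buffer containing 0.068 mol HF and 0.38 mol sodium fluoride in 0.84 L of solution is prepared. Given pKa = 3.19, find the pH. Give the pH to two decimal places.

Using pH = pKa + log([base]/[acid]) with [base]/[acid] = 0.38/0.068:
pH = 3.19 + (+0.747) = 3.94

pH = 3.94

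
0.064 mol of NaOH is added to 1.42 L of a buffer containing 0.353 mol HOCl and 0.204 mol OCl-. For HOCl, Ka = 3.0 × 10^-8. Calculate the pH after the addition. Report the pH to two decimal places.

pH = 7.49

OH- converts HOCl to OCl-: HOCl → 0.289 mol, OCl- → 0.268 mol.
pKa = −log(3.0 × 10^-8) = 7.523
pH = pKa + log([A⁻]/[HA]) = 7.523 + log(0.268/0.289) = 7.523 -0.033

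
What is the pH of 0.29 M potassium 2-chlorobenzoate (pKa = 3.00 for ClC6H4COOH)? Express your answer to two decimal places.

pH = 8.23

ClC6H4COO- is the conjugate base of the weak acid ClC6H4COOH.
Ka = 10^(−3.00) = 1.00 × 10^-3
Kb = Kw/Ka = 1.0×10^-14 / 1.00 × 10^-3 = 1.00 × 10^-11
Kb = x²/(0.29 − x) = 1.00 × 10^-11
Assume x ≪ 0.29: x ≈ √(1.00 × 10^-11 × 0.29) = 1.70 × 10^-6 M
pOH = 5.77, so pH = 14.00 − pOH = 8.23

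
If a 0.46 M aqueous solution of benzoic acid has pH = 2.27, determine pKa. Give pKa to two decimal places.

pKa = 4.20

[H+] = 10^(-2.27) = 5.37 × 10^-3 M
At equilibrium [HA] = 0.46 − 5.37 × 10^-3 = 4.55 × 10^-1 M
Ka = [H+][A-]/[HA] = (5.37 × 10^-3)² / 4.55 × 10^-1 = 6.34 × 10^-5
pKa = -log(6.34 × 10^-5) = 4.20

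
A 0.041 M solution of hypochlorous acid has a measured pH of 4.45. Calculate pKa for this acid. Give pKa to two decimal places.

[H+] = 10^(-4.45) = 3.55 × 10^-5 M
At equilibrium [HA] = 0.041 − 3.55 × 10^-5 = 4.10 × 10^-2 M
Ka = [H+][A-]/[HA] = (3.55 × 10^-5)² / 4.10 × 10^-2 = 3.07 × 10^-8
pKa = -log(3.07 × 10^-8) = 7.51

pKa = 7.51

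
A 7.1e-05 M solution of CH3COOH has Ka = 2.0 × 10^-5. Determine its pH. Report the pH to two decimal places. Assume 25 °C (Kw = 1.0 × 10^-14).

CH3COOH ⇌ CH3COO- + H+
Let x = [H+] at equilibrium. Ka = x²/(7.1e-05 − x).
x is not negligible relative to C₀; solve x² + 2e-05·x − 1.42e-09 = 0.
x = [−2e-05 + √(2e-05² + 5.68e-09)]/2 = 2.90 × 10^-5 M
pH = −log[H+] = −log(2.90 × 10^-5) = 4.54

pH = 4.54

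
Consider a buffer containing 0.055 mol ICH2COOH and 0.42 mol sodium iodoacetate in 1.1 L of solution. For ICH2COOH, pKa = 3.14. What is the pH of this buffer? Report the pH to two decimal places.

pH = 4.02

Henderson–Hasselbalch: pH = pKa + log([ICH2COO-]/[ICH2COOH]) = 3.14 + log(0.42/0.055)
pH = 3.14 + (+0.883) = 4.02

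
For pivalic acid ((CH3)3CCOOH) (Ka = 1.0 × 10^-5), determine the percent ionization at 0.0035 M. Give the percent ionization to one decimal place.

(CH3)3CCOOH ⇌ (CH3)3CCOO- + H+; let x = [H+] at equilibrium.
Solve x² + 1e-05x − 3.5e-08 = 0 → x = 1.82 × 10^-4 M
% ionization = x/C₀ × 100% = 1.82 × 10^-4/0.0035 × 100% = 5.2%

5.2%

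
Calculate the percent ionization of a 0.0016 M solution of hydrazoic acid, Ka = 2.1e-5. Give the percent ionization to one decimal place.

HN3 ⇌ N3- + H+; let x = [H+] at equilibrium.
Ka = x²/(C₀ − x); solving the quadratic gives x = 1.73 × 10^-4 M.
Fraction ionized = 1.73 × 10^-4 / 0.0016 = 0.1081 → 10.8%

10.8%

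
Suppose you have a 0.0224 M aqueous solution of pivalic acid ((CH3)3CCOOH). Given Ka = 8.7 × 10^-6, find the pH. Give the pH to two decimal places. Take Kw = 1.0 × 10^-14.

(CH3)3CCOOH ⇌ (CH3)3CCOO- + H+
Ka = [H+]²/(0.0224 − [H+]) = 8.7 × 10^-6
Since Ka ≪ C₀, [H+] ≈ √(Ka·C₀) = 4.41 × 10^-4 M.
Check: 2% ionized — well under 5%, approximation valid.
pH = −log[H+] = −log(4.41 × 10^-4) = 3.36

pH = 3.36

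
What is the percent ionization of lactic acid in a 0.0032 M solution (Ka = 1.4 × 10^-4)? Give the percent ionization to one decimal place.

CH3CH(OH)COOH ⇌ CH3CH(OH)COO- + H+; let x = [H+] at equilibrium.
Solve x² + 0.00014x − 4.48e-07 = 0 → x = 6.03 × 10^-4 M
% ionization = x/C₀ × 100% = 6.03 × 10^-4/0.0032 × 100% = 18.8%

18.8%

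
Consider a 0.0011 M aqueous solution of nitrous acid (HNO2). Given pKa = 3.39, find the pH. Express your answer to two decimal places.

HNO2 ⇌ NO2- + H+
Ka = 10^(−3.39) = 4.07 × 10^-4
Let x = [H+] at equilibrium. Ka = x²/(0.0011 − x).
x is not negligible relative to C₀; solve x² + 0.000407·x − 4.48e-07 = 0.
x = [−0.000407 + √(0.000407² + 1.79e-06)]/2 = 4.96 × 10^-4 M
pH = −log[H+] = −log(4.96 × 10^-4) = 3.30

pH = 3.30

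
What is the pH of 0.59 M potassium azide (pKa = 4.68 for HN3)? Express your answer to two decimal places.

N3- is the conjugate base of the weak acid HN3.
Ka = 10^(−4.68) = 2.09 × 10^-5
Kb = Kw/Ka = 1.0×10^-14 / 2.09 × 10^-5 = 4.78 × 10^-10
Let x = [OH-] at equilibrium. Kb = x²/(0.59 − x).
Since Kb ≪ C₀, x ≈ √(Kb·C₀) = 1.68 × 10^-5 M.
Check: 0.0028% ionized — well under 5%, approximation valid.
pOH = −log(1.68 × 10^-5) = 4.77; pH = 14.00 − 4.77 = 9.23

pH = 9.23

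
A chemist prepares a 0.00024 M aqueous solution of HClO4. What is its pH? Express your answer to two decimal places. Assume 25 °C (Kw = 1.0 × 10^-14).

pH = 3.62

HClO4 is a strong acid and dissociates completely, so [H+] = 0.00024 M.
pH = -log(0.00024) = 3.62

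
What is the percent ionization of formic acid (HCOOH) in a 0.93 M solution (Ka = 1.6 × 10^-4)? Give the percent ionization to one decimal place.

HCOOH ⇌ HCOO- + H+; let x = [H+] at equilibrium.
x ≈ √(Ka·C₀) = √(1.6 × 10^-4 × 0.93) = 1.22 × 10^-2 M
% ionization = x/C₀ × 100% = 1.22 × 10^-2/0.93 × 100% = 1.3%

1.3%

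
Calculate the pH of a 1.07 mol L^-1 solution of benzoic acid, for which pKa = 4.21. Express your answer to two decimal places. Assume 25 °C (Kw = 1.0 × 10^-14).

C6H5COOH ⇌ C6H5COO- + H+
Ka = 10^(−4.21) = 6.17 × 10^-5
From the ICE table, Ka = x²/(1.07 − x) = 6.17 × 10^-5.
Since Ka ≪ C₀, x ≈ √(Ka·C₀) = 8.13 × 10^-3 M.
Check: 0.76% ionized — well under 5%, approximation valid.
pH = −log(8.13 × 10^-3) = 2.09

pH = 2.09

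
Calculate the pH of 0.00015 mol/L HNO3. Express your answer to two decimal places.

HNO3 is a strong acid and dissociates completely, so [H+] = 0.00015 M.
pH = -log(0.00015) = 3.82

pH = 3.82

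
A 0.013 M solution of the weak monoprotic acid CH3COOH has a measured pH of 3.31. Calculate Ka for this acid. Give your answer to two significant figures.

[H+] = 10^(-3.31) = 4.90 × 10^-4 M
At equilibrium [HA] = 0.013 − 4.90 × 10^-4 = 1.25 × 10^-2 M
Ka = [H+][A-]/[HA] = (4.90 × 10^-4)² / 1.25 × 10^-2 = 1.9 × 10^-5

Ka = 1.9 × 10^-5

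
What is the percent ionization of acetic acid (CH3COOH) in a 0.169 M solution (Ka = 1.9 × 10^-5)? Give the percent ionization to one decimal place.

1.1%

CH3COOH ⇌ CH3COO- + H+; let x = [H+] at equilibrium.
x ≈ √(Ka·C₀) = √(1.9 × 10^-5 × 0.169) = 1.79 × 10^-3 M
Fraction ionized = 1.79 × 10^-3 / 0.169 = 0.0106 → 1.1%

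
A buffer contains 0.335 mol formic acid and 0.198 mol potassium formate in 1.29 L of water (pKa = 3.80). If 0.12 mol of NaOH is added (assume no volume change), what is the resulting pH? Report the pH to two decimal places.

OH- converts HCOOH to HCOO-: HCOOH → 0.215 mol, HCOO- → 0.318 mol.
Henderson–Hasselbalch with mole ratio 0.318/0.215: pH = 3.80 + (+0.170)

pH = 3.97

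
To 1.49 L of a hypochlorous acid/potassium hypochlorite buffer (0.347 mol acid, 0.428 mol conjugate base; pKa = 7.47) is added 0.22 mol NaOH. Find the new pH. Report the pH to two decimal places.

OH- converts HOCl to OCl-: HOCl → 0.127 mol, OCl- → 0.648 mol.
pH = pKa + log(n_OCl-/n_HOCl) = 7.47 + log(0.648/0.127) = 7.47 + (+0.708)

pH = 8.18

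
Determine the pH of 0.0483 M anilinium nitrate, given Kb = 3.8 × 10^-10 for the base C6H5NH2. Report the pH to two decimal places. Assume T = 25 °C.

C6H5NH3+ is the conjugate acid of the weak base C6H5NH2.
Ka = Kw/Kb = 1.0×10^-14 / 3.8 × 10^-10 = 2.63 × 10^-5
From the ICE table, Ka = [H+]²/(0.0483 − [H+]) = 2.63 × 10^-5.
Assume [H+] ≪ 0.0483: [H+] ≈ √(2.63 × 10^-5 × 0.0483) = 1.13 × 10^-3 M
Check: 2.3% ionized — well under 5%, approximation valid.
pH = −log(1.13 × 10^-3) = 2.95

pH = 2.95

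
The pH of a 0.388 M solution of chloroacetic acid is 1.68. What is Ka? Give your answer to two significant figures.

Ka = 1.2 × 10^-3

[H+] = 10^(-1.68) = 2.09 × 10^-2 M
At equilibrium [HA] = 0.388 − 2.09 × 10^-2 = 3.67 × 10^-1 M
Ka = [H+][A-]/[HA] = (2.09 × 10^-2)² / 3.67 × 10^-1 = 1.2 × 10^-3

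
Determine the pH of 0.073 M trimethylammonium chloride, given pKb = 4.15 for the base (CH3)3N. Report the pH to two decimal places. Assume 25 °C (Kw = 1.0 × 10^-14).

pH = 5.49

(CH3)3NH+ is the conjugate acid of the weak base (CH3)3N.
Kb = 10^(−4.15) = 7.08 × 10^-5
Ka = Kw/Kb = 1.0×10^-14 / 7.08 × 10^-5 = 1.41 × 10^-10
From the ICE table, Ka = x²/(0.073 − x) = 1.41 × 10^-10.
Neglecting x in the denominator: x = √(1.41 × 10^-10 × 0.073) = 3.21 × 10^-6 M
pH = −log[H+] = −log(3.21 × 10^-6) = 5.49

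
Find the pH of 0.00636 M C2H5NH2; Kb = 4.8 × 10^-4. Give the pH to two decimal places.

pH = 11.18

C2H5NH2 + H2O ⇌ C2H5NH3+ + OH-
From the ICE table, Kb = x²/(0.00636 − x) = 4.8 × 10^-4.
Here C₀/Kb ≈ 13.2, so the small-x approximation fails. Use the quadratic:
x = [−0.00048 + √(0.00048² + 1.22e-05)]/2 = 1.52 × 10^-3 M
pOH = −log(1.52 × 10^-3) = 2.82; pH = 14.00 − 2.82 = 11.18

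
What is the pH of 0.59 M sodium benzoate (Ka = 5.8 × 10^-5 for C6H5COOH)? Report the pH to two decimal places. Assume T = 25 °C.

C6H5COO- is the conjugate base of the weak acid C6H5COOH.
Kb = Kw/Ka = 1.0×10^-14 / 5.8 × 10^-5 = 1.72 × 10^-10
Kb = [OH-]²/(0.59 − [OH-]) = 1.72 × 10^-10
Assume [OH-] ≪ 0.59: [OH-] ≈ √(1.72 × 10^-10 × 0.59) = 1.01 × 10^-5 M
pOH = −log(1.01 × 10^-5) = 5.00; pH = 14.00 − 5.00 = 9.00

pH = 9.00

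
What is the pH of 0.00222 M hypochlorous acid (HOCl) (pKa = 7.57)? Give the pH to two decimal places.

HOCl ⇌ OCl- + H+
Ka = 10^(−7.57) = 2.69 × 10^-8
Ka = x²/(0.00222 − x) = 2.69 × 10^-8
Assume x ≪ 0.00222: x ≈ √(2.69 × 10^-8 × 0.00222) = 7.73 × 10^-6 M
(x/C₀ = 0.35% < 5%, so the approximation holds.)
pH = −log[H+] = −log(7.73 × 10^-6) = 5.11

pH = 5.11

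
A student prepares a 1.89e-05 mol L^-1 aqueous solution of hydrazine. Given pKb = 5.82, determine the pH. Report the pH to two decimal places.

pH = 8.67

N2H4 + H2O ⇌ N2H5+ + OH-
Kb = 10^(−5.82) = 1.51 × 10^-6
Kb = [OH-]²/(1.89e-05 − [OH-]) = 1.51 × 10^-6
The 5% rule fails; solving [OH-]² + Kb·[OH-] − Kb·C₀ = 0 exactly:
[OH-] = [−1.51e-06 + √(1.51e-06² + 1.14e-10)]/2 = 4.64 × 10^-6 M
pOH = 5.33, so pH = 14.00 − pOH = 8.67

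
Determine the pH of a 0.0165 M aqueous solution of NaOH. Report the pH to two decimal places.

pH = 12.22

NaOH is a strong base; [OH-] = 0.0165 M.
pOH = -log(0.0165) = 1.78
pH = 14.00 - 1.78 = 12.22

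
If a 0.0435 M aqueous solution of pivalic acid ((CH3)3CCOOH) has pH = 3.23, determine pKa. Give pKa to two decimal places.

pKa = 5.09

[H+] = 10^(-3.23) = 5.89 × 10^-4 M
At equilibrium [HA] = 0.0435 − 5.89 × 10^-4 = 4.29 × 10^-2 M
Ka = [H+][A-]/[HA] = (5.89 × 10^-4)² / 4.29 × 10^-2 = 8.09 × 10^-6
pKa = -log(8.09 × 10^-6) = 5.09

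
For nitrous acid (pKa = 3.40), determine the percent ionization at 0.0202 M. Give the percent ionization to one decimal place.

HNO2 ⇌ NO2- + H+; let x = [H+] at equilibrium.
Ka = 10^(−3.40) = 3.98 × 10^-4
Ka = x²/(C₀ − x); solving the quadratic gives x = 2.64 × 10^-3 M.
Fraction ionized = 2.64 × 10^-3 / 0.0202 = 0.1307 → 13.1%

13.1%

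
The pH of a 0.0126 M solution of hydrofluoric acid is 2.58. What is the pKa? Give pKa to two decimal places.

[H+] = 10^(-2.58) = 2.63 × 10^-3 M
At equilibrium [HA] = 0.0126 − 2.63 × 10^-3 = 9.97 × 10^-3 M
Ka = [H+][A-]/[HA] = (2.63 × 10^-3)² / 9.97 × 10^-3 = 6.94 × 10^-4
pKa = -log(6.94 × 10^-4) = 3.16

pKa = 3.16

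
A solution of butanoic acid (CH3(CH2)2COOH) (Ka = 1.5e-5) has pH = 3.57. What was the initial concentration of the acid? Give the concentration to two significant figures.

C₀ = 5.1 × 10^-3 M

[H+] = 10^(-3.57) = 2.69 × 10^-4 M = x
Ka = x²/(C₀ − x) ⇒ C₀ = x + x²/Ka
C₀ = 2.69 × 10^-4 + (2.69 × 10^-4)²/(1.5 × 10^-5) = 5.09 × 10^-3 M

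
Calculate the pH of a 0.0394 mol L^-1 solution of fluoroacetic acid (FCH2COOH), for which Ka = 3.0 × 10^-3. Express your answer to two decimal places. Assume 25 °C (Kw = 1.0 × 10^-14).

pH = 2.02

FCH2COOH ⇌ FCH2COO- + H+
From the ICE table, Ka = x²/(0.0394 − x) = 3.0 × 10^-3.
x is not negligible relative to C₀; solve x² + 0.003·x − 0.000118 = 0.
x = (−Ka + √(Ka² + 4·Ka·C₀))/2 = 9.47 × 10^-3 M
pH = −log(9.47 × 10^-3) = 2.02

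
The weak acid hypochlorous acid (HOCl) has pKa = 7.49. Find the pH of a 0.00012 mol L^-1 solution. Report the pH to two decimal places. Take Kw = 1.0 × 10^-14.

HOCl ⇌ OCl- + H+
Ka = 10^(−7.49) = 3.24 × 10^-8
Ka = [H+]²/(0.00012 − [H+]) = 3.24 × 10^-8
Since Ka ≪ C₀, [H+] ≈ √(Ka·C₀) = 1.97 × 10^-6 M.
([H+]/C₀ = 1.6% < 5%, so the approximation holds.)
pH = −log(1.97 × 10^-6) = 5.71

pH = 5.71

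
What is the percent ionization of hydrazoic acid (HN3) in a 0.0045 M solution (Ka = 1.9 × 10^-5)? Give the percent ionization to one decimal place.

6.3%

HN3 ⇌ N3- + H+; let x = [H+] at equilibrium.
Ka = x²/(C₀ − x); solving the quadratic gives x = 2.83 × 10^-4 M.
Fraction ionized = 2.83 × 10^-4 / 0.0045 = 0.0629 → 6.3%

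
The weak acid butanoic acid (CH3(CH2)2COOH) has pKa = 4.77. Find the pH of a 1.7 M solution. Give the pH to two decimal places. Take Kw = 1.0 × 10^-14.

pH = 2.27

CH3(CH2)2COOH ⇌ CH3(CH2)2COO- + H+
Ka = 10^(−4.77) = 1.70 × 10^-5
Let x = [H+] at equilibrium. Ka = x²/(1.7 − x).
Since Ka ≪ C₀, x ≈ √(Ka·C₀) = 5.38 × 10^-3 M.
Check: 0.32% ionized — well under 5%, approximation valid.
pH = −log(5.38 × 10^-3) = 2.27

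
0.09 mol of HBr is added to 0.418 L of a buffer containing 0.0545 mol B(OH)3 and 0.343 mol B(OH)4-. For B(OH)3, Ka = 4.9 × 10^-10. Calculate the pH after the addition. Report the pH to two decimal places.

After neutralization: n(B(OH)3) = 0.144 mol, n(B(OH)4-) = 0.253 mol.
pKa = −log(4.9 × 10^-10) = 9.310
Henderson–Hasselbalch with mole ratio 0.253/0.144: pH = 9.310 + (+0.245)

pH = 9.55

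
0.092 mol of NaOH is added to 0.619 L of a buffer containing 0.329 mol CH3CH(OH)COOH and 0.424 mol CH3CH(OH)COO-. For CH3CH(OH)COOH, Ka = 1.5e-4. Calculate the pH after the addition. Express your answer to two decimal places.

After neutralization: n(CH3CH(OH)COOH) = 0.237 mol, n(CH3CH(OH)COO-) = 0.516 mol.
pKa = −log(1.5 × 10^-4) = 3.824
pH = pKa + log([A⁻]/[HA]) = 3.824 + log(0.516/0.237) = 3.824 +0.338

pH = 4.16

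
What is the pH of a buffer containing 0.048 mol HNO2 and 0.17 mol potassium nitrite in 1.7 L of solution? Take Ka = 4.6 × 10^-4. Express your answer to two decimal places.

pKa = −log(4.6 × 10^-4) = 3.337
pH = pKa + log([A⁻]/[HA]) = 3.337 + log(0.17/0.048)
pH = 3.337 + (+0.549) = 3.89

pH = 3.89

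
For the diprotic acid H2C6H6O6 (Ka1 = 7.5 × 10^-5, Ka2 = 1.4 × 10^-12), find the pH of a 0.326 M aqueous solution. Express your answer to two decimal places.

pH = 2.31

Since Ka1 ≫ Ka2, the first ionization dominates [H+].
Ka1 = x²/(0.326 − x) = 7.5 × 10^-5
x ≈ √(7.5 × 10^-5 × 0.326) = 4.94 × 10^-3 M
pH = −log(4.94 × 10^-3) = 2.31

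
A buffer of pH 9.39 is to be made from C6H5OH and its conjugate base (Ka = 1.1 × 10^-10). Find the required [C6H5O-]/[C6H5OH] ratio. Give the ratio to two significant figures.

ratio = 0.27

pKa = -log(1.1 × 10^-10) = 9.959
pH = pKa + log(r) ⇒ log(r) = 9.39 − 9.959 = -0.569
r = [C6H5O-]/[C6H5OH] = 10^(-0.569) = 0.27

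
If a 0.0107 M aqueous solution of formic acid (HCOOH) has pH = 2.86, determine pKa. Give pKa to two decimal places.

[H+] = 10^(-2.86) = 1.38 × 10^-3 M
At equilibrium [HA] = 0.0107 − 1.38 × 10^-3 = 9.32 × 10^-3 M
Ka = [H+][A-]/[HA] = (1.38 × 10^-3)² / 9.32 × 10^-3 = 2.04 × 10^-4
pKa = -log(2.04 × 10^-4) = 3.69

pKa = 3.69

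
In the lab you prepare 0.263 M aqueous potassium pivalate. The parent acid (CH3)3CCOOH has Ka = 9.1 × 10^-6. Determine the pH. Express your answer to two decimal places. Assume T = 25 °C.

(CH3)3CCOO- is the conjugate base of the weak acid (CH3)3CCOOH.
Kb = Kw/Ka = 1.0×10^-14 / 9.1 × 10^-6 = 1.10 × 10^-9
Kb = [OH-]²/(0.263 − [OH-]) = 1.10 × 10^-9
Since Kb ≪ C₀, [OH-] ≈ √(Kb·C₀) = 1.70 × 10^-5 M.
([OH-]/C₀ = 0.0065% < 5%, so the approximation holds.)
pOH = −log(1.70 × 10^-5) = 4.77; pH = 14.00 − 4.77 = 9.23

pH = 9.23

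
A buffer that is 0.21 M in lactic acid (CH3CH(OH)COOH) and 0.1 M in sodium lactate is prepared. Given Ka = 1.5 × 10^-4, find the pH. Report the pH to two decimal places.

pH = 3.50

pKa = −log(1.5 × 10^-4) = 3.824
Using pH = pKa + log([base]/[acid]) with [base]/[acid] = 0.1/0.21:
pH = 3.824 + (-0.322) = 3.50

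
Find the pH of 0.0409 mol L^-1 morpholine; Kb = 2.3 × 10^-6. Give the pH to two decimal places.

C4H8ONH + H2O ⇌ C4H8ONH2+ + OH-
From the ICE table, Kb = x²/(0.0409 − x) = 2.3 × 10^-6.
Assume x ≪ 0.0409: x ≈ √(2.3 × 10^-6 × 0.0409) = 3.07 × 10^-4 M
pOH = −log(3.07 × 10^-4) = 3.51; pH = 14.00 − 3.51 = 10.49

pH = 10.49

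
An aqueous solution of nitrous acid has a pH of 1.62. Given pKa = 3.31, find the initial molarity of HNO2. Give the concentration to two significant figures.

C₀ = 1.2 M

[H+] = 10^(-1.62) = 2.40 × 10^-2 M = x
Ka = 10^(−3.31) = 4.90 × 10^-4
Ka = x²/(C₀ − x) ⇒ C₀ = x + x²/Ka
C₀ = 2.40 × 10^-2 + (2.40 × 10^-2)²/(4.90 × 10^-4) = 1.20 M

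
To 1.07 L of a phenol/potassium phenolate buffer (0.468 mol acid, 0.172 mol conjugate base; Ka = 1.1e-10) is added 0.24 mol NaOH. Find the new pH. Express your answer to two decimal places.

pH = 10.22

OH- converts C6H5OH to C6H5O-: C6H5OH → 0.228 mol, C6H5O- → 0.412 mol.
pKa = −log(1.1 × 10^-10) = 9.959
Henderson–Hasselbalch with mole ratio 0.412/0.228: pH = 9.959 + (+0.257)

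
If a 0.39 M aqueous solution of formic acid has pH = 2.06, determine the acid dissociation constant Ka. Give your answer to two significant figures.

[H+] = 10^(-2.06) = 8.71 × 10^-3 M
At equilibrium [HA] = 0.39 − 8.71 × 10^-3 = 3.81 × 10^-1 M
Ka = [H+][A-]/[HA] = (8.71 × 10^-3)² / 3.81 × 10^-1 = 2.0 × 10^-4

Ka = 2.0 × 10^-4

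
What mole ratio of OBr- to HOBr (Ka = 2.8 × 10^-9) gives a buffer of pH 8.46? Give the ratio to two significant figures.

pKa = -log(2.8 × 10^-9) = 8.553
pH = pKa + log(r) ⇒ log(r) = 8.46 − 8.553 = -0.093
r = [OBr-]/[HOBr] = 10^(-0.093) = 0.807

ratio = 0.81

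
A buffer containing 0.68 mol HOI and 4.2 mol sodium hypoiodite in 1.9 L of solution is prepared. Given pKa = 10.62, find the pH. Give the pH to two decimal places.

pH = pKa + log([A⁻]/[HA]) = 10.62 + log(4.2/0.68)
pH = 10.62 + (+0.791) = 11.41

pH = 11.41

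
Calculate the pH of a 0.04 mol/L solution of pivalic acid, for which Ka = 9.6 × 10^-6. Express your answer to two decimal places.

pH = 3.21

(CH3)3CCOOH ⇌ (CH3)3CCOO- + H+
From the ICE table, Ka = x²/(0.04 − x) = 9.6 × 10^-6.
Neglecting x in the denominator: x = √(9.6 × 10^-6 × 0.04) = 6.20 × 10^-4 M
pH = −log[H+] = −log(6.20 × 10^-4) = 3.21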